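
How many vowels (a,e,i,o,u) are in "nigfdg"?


Input: nigfdg
Checking each character:
  'n' at position 0: consonant
  'i' at position 1: vowel (running total: 1)
  'g' at position 2: consonant
  'f' at position 3: consonant
  'd' at position 4: consonant
  'g' at position 5: consonant
Total vowels: 1

1


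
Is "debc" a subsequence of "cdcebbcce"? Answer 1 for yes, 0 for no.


Check if "debc" is a subsequence of "cdcebbcce"
Greedy scan:
  Position 0 ('c'): no match needed
  Position 1 ('d'): matches sub[0] = 'd'
  Position 2 ('c'): no match needed
  Position 3 ('e'): matches sub[1] = 'e'
  Position 4 ('b'): matches sub[2] = 'b'
  Position 5 ('b'): no match needed
  Position 6 ('c'): matches sub[3] = 'c'
  Position 7 ('c'): no match needed
  Position 8 ('e'): no match needed
All 4 characters matched => is a subsequence

1


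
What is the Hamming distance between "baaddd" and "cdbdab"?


Comparing "baaddd" and "cdbdab" position by position:
  Position 0: 'b' vs 'c' => differ
  Position 1: 'a' vs 'd' => differ
  Position 2: 'a' vs 'b' => differ
  Position 3: 'd' vs 'd' => same
  Position 4: 'd' vs 'a' => differ
  Position 5: 'd' vs 'b' => differ
Total differences (Hamming distance): 5

5


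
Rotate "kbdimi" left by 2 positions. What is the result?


Input: "kbdimi", rotate left by 2
First 2 characters: "kb"
Remaining characters: "dimi"
Concatenate remaining + first: "dimi" + "kb" = "dimikb"

dimikb


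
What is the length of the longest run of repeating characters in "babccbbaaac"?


Input: "babccbbaaac"
Scanning for longest run:
  Position 1 ('a'): new char, reset run to 1
  Position 2 ('b'): new char, reset run to 1
  Position 3 ('c'): new char, reset run to 1
  Position 4 ('c'): continues run of 'c', length=2
  Position 5 ('b'): new char, reset run to 1
  Position 6 ('b'): continues run of 'b', length=2
  Position 7 ('a'): new char, reset run to 1
  Position 8 ('a'): continues run of 'a', length=2
  Position 9 ('a'): continues run of 'a', length=3
  Position 10 ('c'): new char, reset run to 1
Longest run: 'a' with length 3

3


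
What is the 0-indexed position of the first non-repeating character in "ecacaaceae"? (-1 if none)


Input: ecacaaceae
Character frequencies:
  'a': 4
  'c': 3
  'e': 3
Scanning left to right for freq == 1:
  Position 0 ('e'): freq=3, skip
  Position 1 ('c'): freq=3, skip
  Position 2 ('a'): freq=4, skip
  Position 3 ('c'): freq=3, skip
  Position 4 ('a'): freq=4, skip
  Position 5 ('a'): freq=4, skip
  Position 6 ('c'): freq=3, skip
  Position 7 ('e'): freq=3, skip
  Position 8 ('a'): freq=4, skip
  Position 9 ('e'): freq=3, skip
  No unique character found => answer = -1

-1


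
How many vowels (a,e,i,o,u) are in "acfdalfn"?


Input: acfdalfn
Checking each character:
  'a' at position 0: vowel (running total: 1)
  'c' at position 1: consonant
  'f' at position 2: consonant
  'd' at position 3: consonant
  'a' at position 4: vowel (running total: 2)
  'l' at position 5: consonant
  'f' at position 6: consonant
  'n' at position 7: consonant
Total vowels: 2

2


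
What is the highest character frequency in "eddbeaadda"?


Input: eddbeaadda
Character counts:
  'a': 3
  'b': 1
  'd': 4
  'e': 2
Maximum frequency: 4

4


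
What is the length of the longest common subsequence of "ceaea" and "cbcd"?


LCS of "ceaea" and "cbcd"
DP table:
           c    b    c    d
      0    0    0    0    0
  c   0    1    1    1    1
  e   0    1    1    1    1
  a   0    1    1    1    1
  e   0    1    1    1    1
  a   0    1    1    1    1
LCS length = dp[5][4] = 1

1


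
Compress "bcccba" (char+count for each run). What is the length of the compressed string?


Input: bcccba
Runs:
  'b' x 1 => "b1"
  'c' x 3 => "c3"
  'b' x 1 => "b1"
  'a' x 1 => "a1"
Compressed: "b1c3b1a1"
Compressed length: 8

8


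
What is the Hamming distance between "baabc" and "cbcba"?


Comparing "baabc" and "cbcba" position by position:
  Position 0: 'b' vs 'c' => differ
  Position 1: 'a' vs 'b' => differ
  Position 2: 'a' vs 'c' => differ
  Position 3: 'b' vs 'b' => same
  Position 4: 'c' vs 'a' => differ
Total differences (Hamming distance): 4

4


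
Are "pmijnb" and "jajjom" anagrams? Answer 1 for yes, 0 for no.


Strings: "pmijnb", "jajjom"
Sorted first:  bijmnp
Sorted second: ajjjmo
Differ at position 0: 'b' vs 'a' => not anagrams

0


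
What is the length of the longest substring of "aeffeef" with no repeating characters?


Input: "aeffeef"
Sliding window (track last position of each char):
  Position 0 ('a'): window [0,0] length 1 -- new best
  Position 1 ('e'): window [0,1] length 2 -- new best
  Position 2 ('f'): window [0,2] length 3 -- new best
  Position 3 ('f'): repeat (last at 2), move window start to 3
  Position 3 ('f'): window [3,3] length 1
  Position 4 ('e'): window [3,4] length 2
  Position 5 ('e'): repeat (last at 4), move window start to 5
  Position 5 ('e'): window [5,5] length 1
  Position 6 ('f'): window [5,6] length 2
Longest substring with no repeats: "aef" with length 3

3


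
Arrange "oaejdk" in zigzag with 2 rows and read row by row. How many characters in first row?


Zigzag "oaejdk" into 2 rows:
Placing characters:
  'o' => row 0
  'a' => row 1
  'e' => row 0
  'j' => row 1
  'd' => row 0
  'k' => row 1
Rows:
  Row 0: "oed"
  Row 1: "ajk"
First row length: 3

3


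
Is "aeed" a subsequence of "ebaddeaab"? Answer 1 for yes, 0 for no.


Check if "aeed" is a subsequence of "ebaddeaab"
Greedy scan:
  Position 0 ('e'): no match needed
  Position 1 ('b'): no match needed
  Position 2 ('a'): matches sub[0] = 'a'
  Position 3 ('d'): no match needed
  Position 4 ('d'): no match needed
  Position 5 ('e'): matches sub[1] = 'e'
  Position 6 ('a'): no match needed
  Position 7 ('a'): no match needed
  Position 8 ('b'): no match needed
Only matched 2/4 characters => not a subsequence

0


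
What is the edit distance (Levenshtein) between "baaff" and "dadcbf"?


Computing edit distance: "baaff" -> "dadcbf"
DP table:
           d    a    d    c    b    f
      0    1    2    3    4    5    6
  b   1    1    2    3    4    4    5
  a   2    2    1    2    3    4    5
  a   3    3    2    2    3    4    5
  f   4    4    3    3    3    4    4
  f   5    5    4    4    4    4    4
Edit distance = dp[5][6] = 4

4


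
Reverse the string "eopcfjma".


Input: eopcfjma
Reading characters right to left:
  Position 7: 'a'
  Position 6: 'm'
  Position 5: 'j'
  Position 4: 'f'
  Position 3: 'c'
  Position 2: 'p'
  Position 1: 'o'
  Position 0: 'e'
Reversed: amjfcpoe

amjfcpoe


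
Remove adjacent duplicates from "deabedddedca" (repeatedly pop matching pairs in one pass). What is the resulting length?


Input: deabedddedca
Stack-based adjacent duplicate removal:
  Read 'd': push. Stack: d
  Read 'e': push. Stack: de
  Read 'a': push. Stack: dea
  Read 'b': push. Stack: deab
  Read 'e': push. Stack: deabe
  Read 'd': push. Stack: deabed
  Read 'd': matches stack top 'd' => pop. Stack: deabe
  Read 'd': push. Stack: deabed
  Read 'e': push. Stack: deabede
  Read 'd': push. Stack: deabeded
  Read 'c': push. Stack: deabededc
  Read 'a': push. Stack: deabededca
Final stack: "deabededca" (length 10)

10


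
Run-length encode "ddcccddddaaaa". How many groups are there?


Input: ddcccddddaaaa
Scanning for consecutive runs:
  Group 1: 'd' x 2 (positions 0-1)
  Group 2: 'c' x 3 (positions 2-4)
  Group 3: 'd' x 4 (positions 5-8)
  Group 4: 'a' x 4 (positions 9-12)
Total groups: 4

4


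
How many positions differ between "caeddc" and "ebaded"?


Comparing "caeddc" and "ebaded" position by position:
  Position 0: 'c' vs 'e' => DIFFER
  Position 1: 'a' vs 'b' => DIFFER
  Position 2: 'e' vs 'a' => DIFFER
  Position 3: 'd' vs 'd' => same
  Position 4: 'd' vs 'e' => DIFFER
  Position 5: 'c' vs 'd' => DIFFER
Positions that differ: 5

5


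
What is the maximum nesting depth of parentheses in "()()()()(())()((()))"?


Input: "()()()()(())()((()))"
Tracking depth:
  Position 0 '(': depth becomes 1
  Position 1 ')': depth becomes 0
  Position 2 '(': depth becomes 1
  Position 3 ')': depth becomes 0
  Position 4 '(': depth becomes 1
  Position 5 ')': depth becomes 0
  Position 6 '(': depth becomes 1
  Position 7 ')': depth becomes 0
  Position 8 '(': depth becomes 1
  Position 9 '(': depth becomes 2
  Position 10 ')': depth becomes 1
  Position 11 ')': depth becomes 0
  Position 12 '(': depth becomes 1
  Position 13 ')': depth becomes 0
  Position 14 '(': depth becomes 1
  Position 15 '(': depth becomes 2
  Position 16 '(': depth becomes 3
  Position 17 ')': depth becomes 2
  Position 18 ')': depth becomes 1
  Position 19 ')': depth becomes 0
Maximum depth reached: 3

3


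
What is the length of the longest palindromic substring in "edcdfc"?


Input: "edcdfc"
Checking substrings for palindromes:
  [1:4] "dcd" (len 3) => palindrome
Longest palindromic substring: "dcd" with length 3

3


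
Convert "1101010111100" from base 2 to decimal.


Input: "1101010111100" in base 2
Positional expansion:
  Digit '1' (value 1) x 2^12 = 4096
  Digit '1' (value 1) x 2^11 = 2048
  Digit '0' (value 0) x 2^10 = 0
  Digit '1' (value 1) x 2^9 = 512
  Digit '0' (value 0) x 2^8 = 0
  Digit '1' (value 1) x 2^7 = 128
  Digit '0' (value 0) x 2^6 = 0
  Digit '1' (value 1) x 2^5 = 32
  Digit '1' (value 1) x 2^4 = 16
  Digit '1' (value 1) x 2^3 = 8
  Digit '1' (value 1) x 2^2 = 4
  Digit '0' (value 0) x 2^1 = 0
  Digit '0' (value 0) x 2^0 = 0
Sum = 6844

6844


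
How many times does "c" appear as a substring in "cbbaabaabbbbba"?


Searching for "c" in "cbbaabaabbbbba"
Scanning each position:
  Position 0: "c" => MATCH
  Position 1: "b" => no
  Position 2: "b" => no
  Position 3: "a" => no
  Position 4: "a" => no
  Position 5: "b" => no
  Position 6: "a" => no
  Position 7: "a" => no
  Position 8: "b" => no
  Position 9: "b" => no
  Position 10: "b" => no
  Position 11: "b" => no
  Position 12: "b" => no
  Position 13: "a" => no
Total occurrences: 1

1


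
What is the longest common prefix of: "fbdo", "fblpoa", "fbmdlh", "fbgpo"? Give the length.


Words: fbdo, fblpoa, fbmdlh, fbgpo
  Position 0: all 'f' => match
  Position 1: all 'b' => match
  Position 2: ('d', 'l', 'm', 'g') => mismatch, stop
LCP = "fb" (length 2)

2


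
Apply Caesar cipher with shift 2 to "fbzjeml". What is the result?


Caesar cipher: shift "fbzjeml" by 2
  'f' (pos 5) + 2 = pos 7 = 'h'
  'b' (pos 1) + 2 = pos 3 = 'd'
  'z' (pos 25) + 2 = pos 1 = 'b'
  'j' (pos 9) + 2 = pos 11 = 'l'
  'e' (pos 4) + 2 = pos 6 = 'g'
  'm' (pos 12) + 2 = pos 14 = 'o'
  'l' (pos 11) + 2 = pos 13 = 'n'
Result: hdblgon

hdblgon


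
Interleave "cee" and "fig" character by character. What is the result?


Interleaving "cee" and "fig":
  Position 0: 'c' from first, 'f' from second => "cf"
  Position 1: 'e' from first, 'i' from second => "ei"
  Position 2: 'e' from first, 'g' from second => "eg"
Result: cfeieg

cfeieg


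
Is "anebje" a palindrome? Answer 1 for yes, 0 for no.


Input: anebje
Reversed: ejbena
  Compare pos 0 ('a') with pos 5 ('e'): MISMATCH
  Compare pos 1 ('n') with pos 4 ('j'): MISMATCH
  Compare pos 2 ('e') with pos 3 ('b'): MISMATCH
Result: not a palindrome

0


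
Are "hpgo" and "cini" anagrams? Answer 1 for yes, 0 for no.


Strings: "hpgo", "cini"
Sorted first:  ghop
Sorted second: ciin
Differ at position 0: 'g' vs 'c' => not anagrams

0


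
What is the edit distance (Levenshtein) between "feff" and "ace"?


Computing edit distance: "feff" -> "ace"
DP table:
           a    c    e
      0    1    2    3
  f   1    1    2    3
  e   2    2    2    2
  f   3    3    3    3
  f   4    4    4    4
Edit distance = dp[4][3] = 4

4


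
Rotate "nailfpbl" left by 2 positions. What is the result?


Input: "nailfpbl", rotate left by 2
First 2 characters: "na"
Remaining characters: "ilfpbl"
Concatenate remaining + first: "ilfpbl" + "na" = "ilfpblna"

ilfpblna


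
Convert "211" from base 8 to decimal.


Input: "211" in base 8
Positional expansion:
  Digit '2' (value 2) x 8^2 = 128
  Digit '1' (value 1) x 8^1 = 8
  Digit '1' (value 1) x 8^0 = 1
Sum = 137

137


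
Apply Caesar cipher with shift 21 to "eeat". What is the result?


Caesar cipher: shift "eeat" by 21
  'e' (pos 4) + 21 = pos 25 = 'z'
  'e' (pos 4) + 21 = pos 25 = 'z'
  'a' (pos 0) + 21 = pos 21 = 'v'
  't' (pos 19) + 21 = pos 14 = 'o'
Result: zzvo

zzvo


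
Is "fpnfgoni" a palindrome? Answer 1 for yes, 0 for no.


Input: fpnfgoni
Reversed: inogfnpf
  Compare pos 0 ('f') with pos 7 ('i'): MISMATCH
  Compare pos 1 ('p') with pos 6 ('n'): MISMATCH
  Compare pos 2 ('n') with pos 5 ('o'): MISMATCH
  Compare pos 3 ('f') with pos 4 ('g'): MISMATCH
Result: not a palindrome

0


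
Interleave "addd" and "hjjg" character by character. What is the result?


Interleaving "addd" and "hjjg":
  Position 0: 'a' from first, 'h' from second => "ah"
  Position 1: 'd' from first, 'j' from second => "dj"
  Position 2: 'd' from first, 'j' from second => "dj"
  Position 3: 'd' from first, 'g' from second => "dg"
Result: ahdjdjdg

ahdjdjdg


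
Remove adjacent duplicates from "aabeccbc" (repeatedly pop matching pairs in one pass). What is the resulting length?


Input: aabeccbc
Stack-based adjacent duplicate removal:
  Read 'a': push. Stack: a
  Read 'a': matches stack top 'a' => pop. Stack: (empty)
  Read 'b': push. Stack: b
  Read 'e': push. Stack: be
  Read 'c': push. Stack: bec
  Read 'c': matches stack top 'c' => pop. Stack: be
  Read 'b': push. Stack: beb
  Read 'c': push. Stack: bebc
Final stack: "bebc" (length 4)

4


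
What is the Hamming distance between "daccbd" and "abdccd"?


Comparing "daccbd" and "abdccd" position by position:
  Position 0: 'd' vs 'a' => differ
  Position 1: 'a' vs 'b' => differ
  Position 2: 'c' vs 'd' => differ
  Position 3: 'c' vs 'c' => same
  Position 4: 'b' vs 'c' => differ
  Position 5: 'd' vs 'd' => same
Total differences (Hamming distance): 4

4


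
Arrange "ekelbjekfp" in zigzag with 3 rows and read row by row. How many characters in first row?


Zigzag "ekelbjekfp" into 3 rows:
Placing characters:
  'e' => row 0
  'k' => row 1
  'e' => row 2
  'l' => row 1
  'b' => row 0
  'j' => row 1
  'e' => row 2
  'k' => row 1
  'f' => row 0
  'p' => row 1
Rows:
  Row 0: "ebf"
  Row 1: "kljkp"
  Row 2: "ee"
First row length: 3

3


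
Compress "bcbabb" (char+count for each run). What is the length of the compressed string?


Input: bcbabb
Runs:
  'b' x 1 => "b1"
  'c' x 1 => "c1"
  'b' x 1 => "b1"
  'a' x 1 => "a1"
  'b' x 2 => "b2"
Compressed: "b1c1b1a1b2"
Compressed length: 10

10


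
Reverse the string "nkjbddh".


Input: nkjbddh
Reading characters right to left:
  Position 6: 'h'
  Position 5: 'd'
  Position 4: 'd'
  Position 3: 'b'
  Position 2: 'j'
  Position 1: 'k'
  Position 0: 'n'
Reversed: hddbjkn

hddbjkn


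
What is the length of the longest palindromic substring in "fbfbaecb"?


Input: "fbfbaecb"
Checking substrings for palindromes:
  [0:3] "fbf" (len 3) => palindrome
  [1:4] "bfb" (len 3) => palindrome
Longest palindromic substring: "fbf" with length 3

3


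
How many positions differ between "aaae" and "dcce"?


Comparing "aaae" and "dcce" position by position:
  Position 0: 'a' vs 'd' => DIFFER
  Position 1: 'a' vs 'c' => DIFFER
  Position 2: 'a' vs 'c' => DIFFER
  Position 3: 'e' vs 'e' => same
Positions that differ: 3

3


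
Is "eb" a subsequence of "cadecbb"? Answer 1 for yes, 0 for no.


Check if "eb" is a subsequence of "cadecbb"
Greedy scan:
  Position 0 ('c'): no match needed
  Position 1 ('a'): no match needed
  Position 2 ('d'): no match needed
  Position 3 ('e'): matches sub[0] = 'e'
  Position 4 ('c'): no match needed
  Position 5 ('b'): matches sub[1] = 'b'
  Position 6 ('b'): no match needed
All 2 characters matched => is a subsequence

1


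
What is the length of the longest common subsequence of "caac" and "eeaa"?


LCS of "caac" and "eeaa"
DP table:
           e    e    a    a
      0    0    0    0    0
  c   0    0    0    0    0
  a   0    0    0    1    1
  a   0    0    0    1    2
  c   0    0    0    1    2
LCS length = dp[4][4] = 2

2


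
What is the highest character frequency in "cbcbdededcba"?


Input: cbcbdededcba
Character counts:
  'a': 1
  'b': 3
  'c': 3
  'd': 3
  'e': 2
Maximum frequency: 3

3


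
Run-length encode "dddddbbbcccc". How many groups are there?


Input: dddddbbbcccc
Scanning for consecutive runs:
  Group 1: 'd' x 5 (positions 0-4)
  Group 2: 'b' x 3 (positions 5-7)
  Group 3: 'c' x 4 (positions 8-11)
Total groups: 3

3


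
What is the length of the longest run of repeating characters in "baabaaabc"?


Input: "baabaaabc"
Scanning for longest run:
  Position 1 ('a'): new char, reset run to 1
  Position 2 ('a'): continues run of 'a', length=2
  Position 3 ('b'): new char, reset run to 1
  Position 4 ('a'): new char, reset run to 1
  Position 5 ('a'): continues run of 'a', length=2
  Position 6 ('a'): continues run of 'a', length=3
  Position 7 ('b'): new char, reset run to 1
  Position 8 ('c'): new char, reset run to 1
Longest run: 'a' with length 3

3


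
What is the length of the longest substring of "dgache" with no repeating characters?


Input: "dgache"
Sliding window (track last position of each char):
  Position 0 ('d'): window [0,0] length 1 -- new best
  Position 1 ('g'): window [0,1] length 2 -- new best
  Position 2 ('a'): window [0,2] length 3 -- new best
  Position 3 ('c'): window [0,3] length 4 -- new best
  Position 4 ('h'): window [0,4] length 5 -- new best
  Position 5 ('e'): window [0,5] length 6 -- new best
Longest substring with no repeats: "dgache" with length 6

6


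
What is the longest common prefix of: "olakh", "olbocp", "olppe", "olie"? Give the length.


Words: olakh, olbocp, olppe, olie
  Position 0: all 'o' => match
  Position 1: all 'l' => match
  Position 2: ('a', 'b', 'p', 'i') => mismatch, stop
LCP = "ol" (length 2)

2


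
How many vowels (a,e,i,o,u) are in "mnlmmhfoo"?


Input: mnlmmhfoo
Checking each character:
  'm' at position 0: consonant
  'n' at position 1: consonant
  'l' at position 2: consonant
  'm' at position 3: consonant
  'm' at position 4: consonant
  'h' at position 5: consonant
  'f' at position 6: consonant
  'o' at position 7: vowel (running total: 1)
  'o' at position 8: vowel (running total: 2)
Total vowels: 2

2


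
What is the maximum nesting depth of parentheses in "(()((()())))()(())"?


Input: "(()((()())))()(())"
Tracking depth:
  Position 0 '(': depth becomes 1
  Position 1 '(': depth becomes 2
  Position 2 ')': depth becomes 1
  Position 3 '(': depth becomes 2
  Position 4 '(': depth becomes 3
  Position 5 '(': depth becomes 4
  Position 6 ')': depth becomes 3
  Position 7 '(': depth becomes 4
  Position 8 ')': depth becomes 3
  Position 9 ')': depth becomes 2
  Position 10 ')': depth becomes 1
  Position 11 ')': depth becomes 0
  Position 12 '(': depth becomes 1
  Position 13 ')': depth becomes 0
  Position 14 '(': depth becomes 1
  Position 15 '(': depth becomes 2
  Position 16 ')': depth becomes 1
  Position 17 ')': depth becomes 0
Maximum depth reached: 4

4


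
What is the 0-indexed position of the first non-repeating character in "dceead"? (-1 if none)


Input: dceead
Character frequencies:
  'a': 1
  'c': 1
  'd': 2
  'e': 2
Scanning left to right for freq == 1:
  Position 0 ('d'): freq=2, skip
  Position 1 ('c'): unique! => answer = 1

1


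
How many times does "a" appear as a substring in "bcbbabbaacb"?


Searching for "a" in "bcbbabbaacb"
Scanning each position:
  Position 0: "b" => no
  Position 1: "c" => no
  Position 2: "b" => no
  Position 3: "b" => no
  Position 4: "a" => MATCH
  Position 5: "b" => no
  Position 6: "b" => no
  Position 7: "a" => MATCH
  Position 8: "a" => MATCH
  Position 9: "c" => no
  Position 10: "b" => no
Total occurrences: 3

3


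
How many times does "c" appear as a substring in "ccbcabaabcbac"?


Searching for "c" in "ccbcabaabcbac"
Scanning each position:
  Position 0: "c" => MATCH
  Position 1: "c" => MATCH
  Position 2: "b" => no
  Position 3: "c" => MATCH
  Position 4: "a" => no
  Position 5: "b" => no
  Position 6: "a" => no
  Position 7: "a" => no
  Position 8: "b" => no
  Position 9: "c" => MATCH
  Position 10: "b" => no
  Position 11: "a" => no
  Position 12: "c" => MATCH
Total occurrences: 5

5


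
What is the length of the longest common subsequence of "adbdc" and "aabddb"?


LCS of "adbdc" and "aabddb"
DP table:
           a    a    b    d    d    b
      0    0    0    0    0    0    0
  a   0    1    1    1    1    1    1
  d   0    1    1    1    2    2    2
  b   0    1    1    2    2    2    3
  d   0    1    1    2    3    3    3
  c   0    1    1    2    3    3    3
LCS length = dp[5][6] = 3

3


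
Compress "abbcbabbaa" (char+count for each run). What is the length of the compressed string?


Input: abbcbabbaa
Runs:
  'a' x 1 => "a1"
  'b' x 2 => "b2"
  'c' x 1 => "c1"
  'b' x 1 => "b1"
  'a' x 1 => "a1"
  'b' x 2 => "b2"
  'a' x 2 => "a2"
Compressed: "a1b2c1b1a1b2a2"
Compressed length: 14

14


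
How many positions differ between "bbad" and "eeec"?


Comparing "bbad" and "eeec" position by position:
  Position 0: 'b' vs 'e' => DIFFER
  Position 1: 'b' vs 'e' => DIFFER
  Position 2: 'a' vs 'e' => DIFFER
  Position 3: 'd' vs 'c' => DIFFER
Positions that differ: 4

4


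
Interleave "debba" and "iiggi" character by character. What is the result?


Interleaving "debba" and "iiggi":
  Position 0: 'd' from first, 'i' from second => "di"
  Position 1: 'e' from first, 'i' from second => "ei"
  Position 2: 'b' from first, 'g' from second => "bg"
  Position 3: 'b' from first, 'g' from second => "bg"
  Position 4: 'a' from first, 'i' from second => "ai"
Result: dieibgbgai

dieibgbgai


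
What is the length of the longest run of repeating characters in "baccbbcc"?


Input: "baccbbcc"
Scanning for longest run:
  Position 1 ('a'): new char, reset run to 1
  Position 2 ('c'): new char, reset run to 1
  Position 3 ('c'): continues run of 'c', length=2
  Position 4 ('b'): new char, reset run to 1
  Position 5 ('b'): continues run of 'b', length=2
  Position 6 ('c'): new char, reset run to 1
  Position 7 ('c'): continues run of 'c', length=2
Longest run: 'c' with length 2

2


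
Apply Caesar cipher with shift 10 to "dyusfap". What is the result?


Caesar cipher: shift "dyusfap" by 10
  'd' (pos 3) + 10 = pos 13 = 'n'
  'y' (pos 24) + 10 = pos 8 = 'i'
  'u' (pos 20) + 10 = pos 4 = 'e'
  's' (pos 18) + 10 = pos 2 = 'c'
  'f' (pos 5) + 10 = pos 15 = 'p'
  'a' (pos 0) + 10 = pos 10 = 'k'
  'p' (pos 15) + 10 = pos 25 = 'z'
Result: niecpkz

niecpkz


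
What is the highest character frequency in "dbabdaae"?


Input: dbabdaae
Character counts:
  'a': 3
  'b': 2
  'd': 2
  'e': 1
Maximum frequency: 3

3


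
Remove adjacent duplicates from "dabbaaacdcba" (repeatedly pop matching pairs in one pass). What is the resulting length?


Input: dabbaaacdcba
Stack-based adjacent duplicate removal:
  Read 'd': push. Stack: d
  Read 'a': push. Stack: da
  Read 'b': push. Stack: dab
  Read 'b': matches stack top 'b' => pop. Stack: da
  Read 'a': matches stack top 'a' => pop. Stack: d
  Read 'a': push. Stack: da
  Read 'a': matches stack top 'a' => pop. Stack: d
  Read 'c': push. Stack: dc
  Read 'd': push. Stack: dcd
  Read 'c': push. Stack: dcdc
  Read 'b': push. Stack: dcdcb
  Read 'a': push. Stack: dcdcba
Final stack: "dcdcba" (length 6)

6


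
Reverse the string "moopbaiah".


Input: moopbaiah
Reading characters right to left:
  Position 8: 'h'
  Position 7: 'a'
  Position 6: 'i'
  Position 5: 'a'
  Position 4: 'b'
  Position 3: 'p'
  Position 2: 'o'
  Position 1: 'o'
  Position 0: 'm'
Reversed: haiabpoom

haiabpoom


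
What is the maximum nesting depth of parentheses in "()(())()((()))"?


Input: "()(())()((()))"
Tracking depth:
  Position 0 '(': depth becomes 1
  Position 1 ')': depth becomes 0
  Position 2 '(': depth becomes 1
  Position 3 '(': depth becomes 2
  Position 4 ')': depth becomes 1
  Position 5 ')': depth becomes 0
  Position 6 '(': depth becomes 1
  Position 7 ')': depth becomes 0
  Position 8 '(': depth becomes 1
  Position 9 '(': depth becomes 2
  Position 10 '(': depth becomes 3
  Position 11 ')': depth becomes 2
  Position 12 ')': depth becomes 1
  Position 13 ')': depth becomes 0
Maximum depth reached: 3

3


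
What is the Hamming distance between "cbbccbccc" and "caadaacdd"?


Comparing "cbbccbccc" and "caadaacdd" position by position:
  Position 0: 'c' vs 'c' => same
  Position 1: 'b' vs 'a' => differ
  Position 2: 'b' vs 'a' => differ
  Position 3: 'c' vs 'd' => differ
  Position 4: 'c' vs 'a' => differ
  Position 5: 'b' vs 'a' => differ
  Position 6: 'c' vs 'c' => same
  Position 7: 'c' vs 'd' => differ
  Position 8: 'c' vs 'd' => differ
Total differences (Hamming distance): 7

7


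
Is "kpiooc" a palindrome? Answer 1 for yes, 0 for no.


Input: kpiooc
Reversed: cooipk
  Compare pos 0 ('k') with pos 5 ('c'): MISMATCH
  Compare pos 1 ('p') with pos 4 ('o'): MISMATCH
  Compare pos 2 ('i') with pos 3 ('o'): MISMATCH
Result: not a palindrome

0


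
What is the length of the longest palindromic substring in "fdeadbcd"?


Input: "fdeadbcd"
Checking substrings for palindromes:
  No multi-char palindromic substrings found
Longest palindromic substring: "f" with length 1

1


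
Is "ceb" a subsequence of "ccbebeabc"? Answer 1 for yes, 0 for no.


Check if "ceb" is a subsequence of "ccbebeabc"
Greedy scan:
  Position 0 ('c'): matches sub[0] = 'c'
  Position 1 ('c'): no match needed
  Position 2 ('b'): no match needed
  Position 3 ('e'): matches sub[1] = 'e'
  Position 4 ('b'): matches sub[2] = 'b'
  Position 5 ('e'): no match needed
  Position 6 ('a'): no match needed
  Position 7 ('b'): no match needed
  Position 8 ('c'): no match needed
All 3 characters matched => is a subsequence

1


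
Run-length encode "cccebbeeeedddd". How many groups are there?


Input: cccebbeeeedddd
Scanning for consecutive runs:
  Group 1: 'c' x 3 (positions 0-2)
  Group 2: 'e' x 1 (positions 3-3)
  Group 3: 'b' x 2 (positions 4-5)
  Group 4: 'e' x 4 (positions 6-9)
  Group 5: 'd' x 4 (positions 10-13)
Total groups: 5

5


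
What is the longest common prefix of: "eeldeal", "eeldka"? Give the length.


Words: eeldeal, eeldka
  Position 0: all 'e' => match
  Position 1: all 'e' => match
  Position 2: all 'l' => match
  Position 3: all 'd' => match
  Position 4: ('e', 'k') => mismatch, stop
LCP = "eeld" (length 4)

4


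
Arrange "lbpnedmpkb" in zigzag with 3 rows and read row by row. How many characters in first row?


Zigzag "lbpnedmpkb" into 3 rows:
Placing characters:
  'l' => row 0
  'b' => row 1
  'p' => row 2
  'n' => row 1
  'e' => row 0
  'd' => row 1
  'm' => row 2
  'p' => row 1
  'k' => row 0
  'b' => row 1
Rows:
  Row 0: "lek"
  Row 1: "bndpb"
  Row 2: "pm"
First row length: 3

3


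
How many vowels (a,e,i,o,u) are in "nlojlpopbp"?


Input: nlojlpopbp
Checking each character:
  'n' at position 0: consonant
  'l' at position 1: consonant
  'o' at position 2: vowel (running total: 1)
  'j' at position 3: consonant
  'l' at position 4: consonant
  'p' at position 5: consonant
  'o' at position 6: vowel (running total: 2)
  'p' at position 7: consonant
  'b' at position 8: consonant
  'p' at position 9: consonant
Total vowels: 2

2


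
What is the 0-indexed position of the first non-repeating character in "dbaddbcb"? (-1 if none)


Input: dbaddbcb
Character frequencies:
  'a': 1
  'b': 3
  'c': 1
  'd': 3
Scanning left to right for freq == 1:
  Position 0 ('d'): freq=3, skip
  Position 1 ('b'): freq=3, skip
  Position 2 ('a'): unique! => answer = 2

2


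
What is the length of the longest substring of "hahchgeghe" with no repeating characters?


Input: "hahchgeghe"
Sliding window (track last position of each char):
  Position 0 ('h'): window [0,0] length 1 -- new best
  Position 1 ('a'): window [0,1] length 2 -- new best
  Position 2 ('h'): repeat (last at 0), move window start to 1
  Position 2 ('h'): window [1,2] length 2
  Position 3 ('c'): window [1,3] length 3 -- new best
  Position 4 ('h'): repeat (last at 2), move window start to 3
  Position 4 ('h'): window [3,4] length 2
  Position 5 ('g'): window [3,5] length 3
  Position 6 ('e'): window [3,6] length 4 -- new best
  Position 7 ('g'): repeat (last at 5), move window start to 6
  Position 7 ('g'): window [6,7] length 2
  Position 8 ('h'): window [6,8] length 3
  Position 9 ('e'): repeat (last at 6), move window start to 7
  Position 9 ('e'): window [7,9] length 3
Longest substring with no repeats: "chge" with length 4

4


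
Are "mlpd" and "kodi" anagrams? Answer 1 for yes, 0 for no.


Strings: "mlpd", "kodi"
Sorted first:  dlmp
Sorted second: diko
Differ at position 1: 'l' vs 'i' => not anagrams

0


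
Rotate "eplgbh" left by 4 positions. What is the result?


Input: "eplgbh", rotate left by 4
First 4 characters: "eplg"
Remaining characters: "bh"
Concatenate remaining + first: "bh" + "eplg" = "bheplg"

bheplg


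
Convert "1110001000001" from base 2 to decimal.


Input: "1110001000001" in base 2
Positional expansion:
  Digit '1' (value 1) x 2^12 = 4096
  Digit '1' (value 1) x 2^11 = 2048
  Digit '1' (value 1) x 2^10 = 1024
  Digit '0' (value 0) x 2^9 = 0
  Digit '0' (value 0) x 2^8 = 0
  Digit '0' (value 0) x 2^7 = 0
  Digit '1' (value 1) x 2^6 = 64
  Digit '0' (value 0) x 2^5 = 0
  Digit '0' (value 0) x 2^4 = 0
  Digit '0' (value 0) x 2^3 = 0
  Digit '0' (value 0) x 2^2 = 0
  Digit '0' (value 0) x 2^1 = 0
  Digit '1' (value 1) x 2^0 = 1
Sum = 7233

7233


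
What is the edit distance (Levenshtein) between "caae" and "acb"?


Computing edit distance: "caae" -> "acb"
DP table:
           a    c    b
      0    1    2    3
  c   1    1    1    2
  a   2    1    2    2
  a   3    2    2    3
  e   4    3    3    3
Edit distance = dp[4][3] = 3

3


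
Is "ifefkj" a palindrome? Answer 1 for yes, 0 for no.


Input: ifefkj
Reversed: jkfefi
  Compare pos 0 ('i') with pos 5 ('j'): MISMATCH
  Compare pos 1 ('f') with pos 4 ('k'): MISMATCH
  Compare pos 2 ('e') with pos 3 ('f'): MISMATCH
Result: not a palindrome

0


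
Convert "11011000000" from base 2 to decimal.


Input: "11011000000" in base 2
Positional expansion:
  Digit '1' (value 1) x 2^10 = 1024
  Digit '1' (value 1) x 2^9 = 512
  Digit '0' (value 0) x 2^8 = 0
  Digit '1' (value 1) x 2^7 = 128
  Digit '1' (value 1) x 2^6 = 64
  Digit '0' (value 0) x 2^5 = 0
  Digit '0' (value 0) x 2^4 = 0
  Digit '0' (value 0) x 2^3 = 0
  Digit '0' (value 0) x 2^2 = 0
  Digit '0' (value 0) x 2^1 = 0
  Digit '0' (value 0) x 2^0 = 0
Sum = 1728

1728


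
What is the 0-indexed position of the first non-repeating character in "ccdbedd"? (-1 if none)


Input: ccdbedd
Character frequencies:
  'b': 1
  'c': 2
  'd': 3
  'e': 1
Scanning left to right for freq == 1:
  Position 0 ('c'): freq=2, skip
  Position 1 ('c'): freq=2, skip
  Position 2 ('d'): freq=3, skip
  Position 3 ('b'): unique! => answer = 3

3


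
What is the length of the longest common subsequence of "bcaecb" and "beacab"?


LCS of "bcaecb" and "beacab"
DP table:
           b    e    a    c    a    b
      0    0    0    0    0    0    0
  b   0    1    1    1    1    1    1
  c   0    1    1    1    2    2    2
  a   0    1    1    2    2    3    3
  e   0    1    2    2    2    3    3
  c   0    1    2    2    3    3    3
  b   0    1    2    2    3    3    4
LCS length = dp[6][6] = 4

4


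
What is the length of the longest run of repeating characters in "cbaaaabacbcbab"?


Input: "cbaaaabacbcbab"
Scanning for longest run:
  Position 1 ('b'): new char, reset run to 1
  Position 2 ('a'): new char, reset run to 1
  Position 3 ('a'): continues run of 'a', length=2
  Position 4 ('a'): continues run of 'a', length=3
  Position 5 ('a'): continues run of 'a', length=4
  Position 6 ('b'): new char, reset run to 1
  Position 7 ('a'): new char, reset run to 1
  Position 8 ('c'): new char, reset run to 1
  Position 9 ('b'): new char, reset run to 1
  Position 10 ('c'): new char, reset run to 1
  Position 11 ('b'): new char, reset run to 1
  Position 12 ('a'): new char, reset run to 1
  Position 13 ('b'): new char, reset run to 1
Longest run: 'a' with length 4

4


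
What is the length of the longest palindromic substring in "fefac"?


Input: "fefac"
Checking substrings for palindromes:
  [0:3] "fef" (len 3) => palindrome
Longest palindromic substring: "fef" with length 3

3


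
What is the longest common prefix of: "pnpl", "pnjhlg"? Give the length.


Words: pnpl, pnjhlg
  Position 0: all 'p' => match
  Position 1: all 'n' => match
  Position 2: ('p', 'j') => mismatch, stop
LCP = "pn" (length 2)

2


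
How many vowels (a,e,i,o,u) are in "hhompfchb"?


Input: hhompfchb
Checking each character:
  'h' at position 0: consonant
  'h' at position 1: consonant
  'o' at position 2: vowel (running total: 1)
  'm' at position 3: consonant
  'p' at position 4: consonant
  'f' at position 5: consonant
  'c' at position 6: consonant
  'h' at position 7: consonant
  'b' at position 8: consonant
Total vowels: 1

1


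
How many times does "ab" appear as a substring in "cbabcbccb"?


Searching for "ab" in "cbabcbccb"
Scanning each position:
  Position 0: "cb" => no
  Position 1: "ba" => no
  Position 2: "ab" => MATCH
  Position 3: "bc" => no
  Position 4: "cb" => no
  Position 5: "bc" => no
  Position 6: "cc" => no
  Position 7: "cb" => no
Total occurrences: 1

1


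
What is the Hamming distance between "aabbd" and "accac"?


Comparing "aabbd" and "accac" position by position:
  Position 0: 'a' vs 'a' => same
  Position 1: 'a' vs 'c' => differ
  Position 2: 'b' vs 'c' => differ
  Position 3: 'b' vs 'a' => differ
  Position 4: 'd' vs 'c' => differ
Total differences (Hamming distance): 4

4


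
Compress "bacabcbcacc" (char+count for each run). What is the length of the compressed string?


Input: bacabcbcacc
Runs:
  'b' x 1 => "b1"
  'a' x 1 => "a1"
  'c' x 1 => "c1"
  'a' x 1 => "a1"
  'b' x 1 => "b1"
  'c' x 1 => "c1"
  'b' x 1 => "b1"
  'c' x 1 => "c1"
  'a' x 1 => "a1"
  'c' x 2 => "c2"
Compressed: "b1a1c1a1b1c1b1c1a1c2"
Compressed length: 20

20


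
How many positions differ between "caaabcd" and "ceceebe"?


Comparing "caaabcd" and "ceceebe" position by position:
  Position 0: 'c' vs 'c' => same
  Position 1: 'a' vs 'e' => DIFFER
  Position 2: 'a' vs 'c' => DIFFER
  Position 3: 'a' vs 'e' => DIFFER
  Position 4: 'b' vs 'e' => DIFFER
  Position 5: 'c' vs 'b' => DIFFER
  Position 6: 'd' vs 'e' => DIFFER
Positions that differ: 6

6


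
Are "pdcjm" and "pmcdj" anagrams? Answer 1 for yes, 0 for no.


Strings: "pdcjm", "pmcdj"
Sorted first:  cdjmp
Sorted second: cdjmp
Sorted forms match => anagrams

1


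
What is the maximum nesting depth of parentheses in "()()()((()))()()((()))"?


Input: "()()()((()))()()((()))"
Tracking depth:
  Position 0 '(': depth becomes 1
  Position 1 ')': depth becomes 0
  Position 2 '(': depth becomes 1
  Position 3 ')': depth becomes 0
  Position 4 '(': depth becomes 1
  Position 5 ')': depth becomes 0
  Position 6 '(': depth becomes 1
  Position 7 '(': depth becomes 2
  Position 8 '(': depth becomes 3
  Position 9 ')': depth becomes 2
  Position 10 ')': depth becomes 1
  Position 11 ')': depth becomes 0
  Position 12 '(': depth becomes 1
  Position 13 ')': depth becomes 0
  Position 14 '(': depth becomes 1
  Position 15 ')': depth becomes 0
  Position 16 '(': depth becomes 1
  Position 17 '(': depth becomes 2
  Position 18 '(': depth becomes 3
  Position 19 ')': depth becomes 2
  Position 20 ')': depth becomes 1
  Position 21 ')': depth becomes 0
Maximum depth reached: 3

3


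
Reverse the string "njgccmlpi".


Input: njgccmlpi
Reading characters right to left:
  Position 8: 'i'
  Position 7: 'p'
  Position 6: 'l'
  Position 5: 'm'
  Position 4: 'c'
  Position 3: 'c'
  Position 2: 'g'
  Position 1: 'j'
  Position 0: 'n'
Reversed: iplmccgjn

iplmccgjn


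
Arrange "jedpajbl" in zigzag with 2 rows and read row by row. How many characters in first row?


Zigzag "jedpajbl" into 2 rows:
Placing characters:
  'j' => row 0
  'e' => row 1
  'd' => row 0
  'p' => row 1
  'a' => row 0
  'j' => row 1
  'b' => row 0
  'l' => row 1
Rows:
  Row 0: "jdab"
  Row 1: "epjl"
First row length: 4

4


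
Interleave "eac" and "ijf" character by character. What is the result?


Interleaving "eac" and "ijf":
  Position 0: 'e' from first, 'i' from second => "ei"
  Position 1: 'a' from first, 'j' from second => "aj"
  Position 2: 'c' from first, 'f' from second => "cf"
Result: eiajcf

eiajcf


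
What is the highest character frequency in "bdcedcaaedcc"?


Input: bdcedcaaedcc
Character counts:
  'a': 2
  'b': 1
  'c': 4
  'd': 3
  'e': 2
Maximum frequency: 4

4


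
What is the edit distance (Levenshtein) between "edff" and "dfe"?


Computing edit distance: "edff" -> "dfe"
DP table:
           d    f    e
      0    1    2    3
  e   1    1    2    2
  d   2    1    2    3
  f   3    2    1    2
  f   4    3    2    2
Edit distance = dp[4][3] = 2

2


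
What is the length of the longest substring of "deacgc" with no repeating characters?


Input: "deacgc"
Sliding window (track last position of each char):
  Position 0 ('d'): window [0,0] length 1 -- new best
  Position 1 ('e'): window [0,1] length 2 -- new best
  Position 2 ('a'): window [0,2] length 3 -- new best
  Position 3 ('c'): window [0,3] length 4 -- new best
  Position 4 ('g'): window [0,4] length 5 -- new best
  Position 5 ('c'): repeat (last at 3), move window start to 4
  Position 5 ('c'): window [4,5] length 2
Longest substring with no repeats: "deacg" with length 5

5


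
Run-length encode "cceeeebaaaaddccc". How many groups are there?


Input: cceeeebaaaaddccc
Scanning for consecutive runs:
  Group 1: 'c' x 2 (positions 0-1)
  Group 2: 'e' x 4 (positions 2-5)
  Group 3: 'b' x 1 (positions 6-6)
  Group 4: 'a' x 4 (positions 7-10)
  Group 5: 'd' x 2 (positions 11-12)
  Group 6: 'c' x 3 (positions 13-15)
Total groups: 6

6


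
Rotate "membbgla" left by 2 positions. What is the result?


Input: "membbgla", rotate left by 2
First 2 characters: "me"
Remaining characters: "mbbgla"
Concatenate remaining + first: "mbbgla" + "me" = "mbbglame"

mbbglame


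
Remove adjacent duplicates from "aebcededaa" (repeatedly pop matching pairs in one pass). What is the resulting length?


Input: aebcededaa
Stack-based adjacent duplicate removal:
  Read 'a': push. Stack: a
  Read 'e': push. Stack: ae
  Read 'b': push. Stack: aeb
  Read 'c': push. Stack: aebc
  Read 'e': push. Stack: aebce
  Read 'd': push. Stack: aebced
  Read 'e': push. Stack: aebcede
  Read 'd': push. Stack: aebceded
  Read 'a': push. Stack: aebcededa
  Read 'a': matches stack top 'a' => pop. Stack: aebceded
Final stack: "aebceded" (length 8)

8


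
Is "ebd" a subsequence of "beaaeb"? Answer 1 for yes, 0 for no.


Check if "ebd" is a subsequence of "beaaeb"
Greedy scan:
  Position 0 ('b'): no match needed
  Position 1 ('e'): matches sub[0] = 'e'
  Position 2 ('a'): no match needed
  Position 3 ('a'): no match needed
  Position 4 ('e'): no match needed
  Position 5 ('b'): matches sub[1] = 'b'
Only matched 2/3 characters => not a subsequence

0


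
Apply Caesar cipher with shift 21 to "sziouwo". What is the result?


Caesar cipher: shift "sziouwo" by 21
  's' (pos 18) + 21 = pos 13 = 'n'
  'z' (pos 25) + 21 = pos 20 = 'u'
  'i' (pos 8) + 21 = pos 3 = 'd'
  'o' (pos 14) + 21 = pos 9 = 'j'
  'u' (pos 20) + 21 = pos 15 = 'p'
  'w' (pos 22) + 21 = pos 17 = 'r'
  'o' (pos 14) + 21 = pos 9 = 'j'
Result: nudjprj

nudjprj


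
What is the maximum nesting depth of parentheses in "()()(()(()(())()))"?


Input: "()()(()(()(())()))"
Tracking depth:
  Position 0 '(': depth becomes 1
  Position 1 ')': depth becomes 0
  Position 2 '(': depth becomes 1
  Position 3 ')': depth becomes 0
  Position 4 '(': depth becomes 1
  Position 5 '(': depth becomes 2
  Position 6 ')': depth becomes 1
  Position 7 '(': depth becomes 2
  Position 8 '(': depth becomes 3
  Position 9 ')': depth becomes 2
  Position 10 '(': depth becomes 3
  Position 11 '(': depth becomes 4
  Position 12 ')': depth becomes 3
  Position 13 ')': depth becomes 2
  Position 14 '(': depth becomes 3
  Position 15 ')': depth becomes 2
  Position 16 ')': depth becomes 1
  Position 17 ')': depth becomes 0
Maximum depth reached: 4

4
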